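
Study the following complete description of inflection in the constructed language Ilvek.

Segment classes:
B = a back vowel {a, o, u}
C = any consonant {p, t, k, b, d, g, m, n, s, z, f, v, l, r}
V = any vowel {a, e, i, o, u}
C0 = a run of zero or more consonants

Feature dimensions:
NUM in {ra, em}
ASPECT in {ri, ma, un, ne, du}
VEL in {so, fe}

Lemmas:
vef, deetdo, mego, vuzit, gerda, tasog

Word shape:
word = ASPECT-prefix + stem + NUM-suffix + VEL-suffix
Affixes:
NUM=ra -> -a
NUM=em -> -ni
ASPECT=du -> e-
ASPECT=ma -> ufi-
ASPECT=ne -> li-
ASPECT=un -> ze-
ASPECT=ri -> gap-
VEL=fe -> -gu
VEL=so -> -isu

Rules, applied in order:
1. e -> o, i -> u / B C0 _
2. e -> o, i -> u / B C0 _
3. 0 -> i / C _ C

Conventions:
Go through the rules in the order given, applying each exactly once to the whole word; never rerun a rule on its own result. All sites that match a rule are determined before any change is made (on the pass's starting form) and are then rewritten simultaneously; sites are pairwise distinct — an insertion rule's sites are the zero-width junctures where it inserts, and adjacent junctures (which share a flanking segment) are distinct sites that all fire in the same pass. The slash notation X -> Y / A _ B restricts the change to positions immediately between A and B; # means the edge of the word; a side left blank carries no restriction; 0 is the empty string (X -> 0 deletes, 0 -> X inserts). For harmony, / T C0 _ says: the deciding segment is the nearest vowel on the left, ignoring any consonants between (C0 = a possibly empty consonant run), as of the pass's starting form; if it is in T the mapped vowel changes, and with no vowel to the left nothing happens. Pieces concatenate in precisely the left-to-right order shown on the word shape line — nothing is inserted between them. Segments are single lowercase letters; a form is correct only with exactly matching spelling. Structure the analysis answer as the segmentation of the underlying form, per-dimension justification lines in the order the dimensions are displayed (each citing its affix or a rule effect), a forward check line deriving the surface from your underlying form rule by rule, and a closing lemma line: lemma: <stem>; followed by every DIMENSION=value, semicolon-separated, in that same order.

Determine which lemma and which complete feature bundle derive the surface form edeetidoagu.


underlying: e-deetdo-a-gu
NUM=ra - signalled by the affix -a
ASPECT=du - signalled by the affix e-
VEL=fe - signalled by the affix -gu
check: edeetdoagu -> edeetdoagu -> edeetdoagu -> edeetidoagu
lemma: deetdo; NUM=ra; ASPECT=du; VEL=fe


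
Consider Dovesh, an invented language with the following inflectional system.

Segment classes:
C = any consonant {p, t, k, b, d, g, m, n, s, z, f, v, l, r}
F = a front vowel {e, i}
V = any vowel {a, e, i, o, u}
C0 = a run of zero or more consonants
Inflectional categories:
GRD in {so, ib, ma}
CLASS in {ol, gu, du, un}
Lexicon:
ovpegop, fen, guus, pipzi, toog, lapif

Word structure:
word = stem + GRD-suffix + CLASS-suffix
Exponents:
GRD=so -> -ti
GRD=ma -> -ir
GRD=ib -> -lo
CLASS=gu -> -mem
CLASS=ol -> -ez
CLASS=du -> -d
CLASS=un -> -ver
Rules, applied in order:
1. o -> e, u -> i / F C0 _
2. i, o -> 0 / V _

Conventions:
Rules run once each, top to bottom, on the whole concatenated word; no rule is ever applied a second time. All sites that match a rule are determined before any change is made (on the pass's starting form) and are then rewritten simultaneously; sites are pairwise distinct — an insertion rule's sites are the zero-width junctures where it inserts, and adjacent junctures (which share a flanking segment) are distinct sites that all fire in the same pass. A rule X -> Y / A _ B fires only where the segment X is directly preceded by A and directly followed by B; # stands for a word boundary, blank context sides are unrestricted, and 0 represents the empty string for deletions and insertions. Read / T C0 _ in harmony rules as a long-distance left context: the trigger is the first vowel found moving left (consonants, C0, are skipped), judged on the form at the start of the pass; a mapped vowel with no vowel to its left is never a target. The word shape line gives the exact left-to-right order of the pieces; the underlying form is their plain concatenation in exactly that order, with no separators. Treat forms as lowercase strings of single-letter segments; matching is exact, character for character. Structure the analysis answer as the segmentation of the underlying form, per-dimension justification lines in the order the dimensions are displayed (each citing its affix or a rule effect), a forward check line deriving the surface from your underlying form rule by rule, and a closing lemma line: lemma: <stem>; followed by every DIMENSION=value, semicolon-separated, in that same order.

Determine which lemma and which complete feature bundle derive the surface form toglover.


underlying: toog-lo-ver
GRD=ib - signalled by the affix -lo
CLASS=un - signalled by the affix -ver
check: tooglover -> tooglover -> toglover
lemma: toog; GRD=ib; CLASS=un


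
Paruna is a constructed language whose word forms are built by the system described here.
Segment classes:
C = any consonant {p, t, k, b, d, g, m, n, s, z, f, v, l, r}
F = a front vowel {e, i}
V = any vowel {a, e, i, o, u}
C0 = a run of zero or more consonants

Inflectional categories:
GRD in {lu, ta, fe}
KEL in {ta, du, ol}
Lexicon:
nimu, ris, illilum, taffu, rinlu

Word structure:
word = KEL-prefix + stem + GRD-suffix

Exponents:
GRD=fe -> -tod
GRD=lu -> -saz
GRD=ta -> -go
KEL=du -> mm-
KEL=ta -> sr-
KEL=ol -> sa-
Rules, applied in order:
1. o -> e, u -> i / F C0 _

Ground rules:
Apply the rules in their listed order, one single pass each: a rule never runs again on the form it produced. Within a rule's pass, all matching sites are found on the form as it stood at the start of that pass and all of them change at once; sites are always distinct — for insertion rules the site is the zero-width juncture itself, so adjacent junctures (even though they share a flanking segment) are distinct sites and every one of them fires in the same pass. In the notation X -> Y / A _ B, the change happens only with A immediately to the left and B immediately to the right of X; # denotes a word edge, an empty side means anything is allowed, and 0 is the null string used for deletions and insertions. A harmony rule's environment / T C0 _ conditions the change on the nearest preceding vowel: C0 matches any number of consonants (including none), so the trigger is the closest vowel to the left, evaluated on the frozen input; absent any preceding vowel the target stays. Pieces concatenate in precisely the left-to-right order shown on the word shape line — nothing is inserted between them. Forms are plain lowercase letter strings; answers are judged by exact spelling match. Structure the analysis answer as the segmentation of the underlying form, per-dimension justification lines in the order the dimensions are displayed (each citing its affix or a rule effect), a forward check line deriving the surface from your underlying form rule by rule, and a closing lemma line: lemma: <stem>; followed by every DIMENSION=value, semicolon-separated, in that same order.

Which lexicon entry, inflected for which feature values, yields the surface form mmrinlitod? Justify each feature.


underlying: mm-rinlu-tod
GRD=fe - signalled by the affix -tod
KEL=du - signalled by the affix mm-
check: mmrinlutod -> mmrinlitod
lemma: rinlu; GRD=fe; KEL=du


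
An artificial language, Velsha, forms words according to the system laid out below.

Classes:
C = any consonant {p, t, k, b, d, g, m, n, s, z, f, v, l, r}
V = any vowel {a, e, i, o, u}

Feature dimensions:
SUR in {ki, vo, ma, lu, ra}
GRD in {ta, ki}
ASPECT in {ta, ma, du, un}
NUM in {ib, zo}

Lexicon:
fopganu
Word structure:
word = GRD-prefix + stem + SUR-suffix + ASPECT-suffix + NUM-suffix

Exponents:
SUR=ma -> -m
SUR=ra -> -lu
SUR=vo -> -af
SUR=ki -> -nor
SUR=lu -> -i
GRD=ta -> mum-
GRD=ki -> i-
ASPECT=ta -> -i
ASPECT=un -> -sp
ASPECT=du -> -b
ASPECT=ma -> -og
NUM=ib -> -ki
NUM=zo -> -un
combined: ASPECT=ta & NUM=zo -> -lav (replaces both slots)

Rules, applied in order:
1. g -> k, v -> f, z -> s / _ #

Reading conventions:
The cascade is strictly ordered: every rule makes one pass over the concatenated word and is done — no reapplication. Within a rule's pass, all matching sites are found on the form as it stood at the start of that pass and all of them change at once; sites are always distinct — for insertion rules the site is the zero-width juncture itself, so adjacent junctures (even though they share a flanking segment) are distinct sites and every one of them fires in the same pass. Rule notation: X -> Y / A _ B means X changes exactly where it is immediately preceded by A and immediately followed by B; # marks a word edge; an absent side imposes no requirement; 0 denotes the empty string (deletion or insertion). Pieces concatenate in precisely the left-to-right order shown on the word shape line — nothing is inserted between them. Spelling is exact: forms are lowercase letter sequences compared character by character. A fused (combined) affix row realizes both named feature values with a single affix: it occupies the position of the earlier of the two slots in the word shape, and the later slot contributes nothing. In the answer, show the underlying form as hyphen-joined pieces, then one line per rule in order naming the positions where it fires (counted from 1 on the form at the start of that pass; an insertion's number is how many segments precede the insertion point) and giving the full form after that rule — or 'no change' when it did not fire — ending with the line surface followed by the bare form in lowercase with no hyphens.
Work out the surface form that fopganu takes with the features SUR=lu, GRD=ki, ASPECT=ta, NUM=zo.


underlying: i-fopganu-i-lav
1. g -> k, v -> f, z -> s / _ #: fires at position(s) 12: ifopganuilaf
surface: ifopganuilaf


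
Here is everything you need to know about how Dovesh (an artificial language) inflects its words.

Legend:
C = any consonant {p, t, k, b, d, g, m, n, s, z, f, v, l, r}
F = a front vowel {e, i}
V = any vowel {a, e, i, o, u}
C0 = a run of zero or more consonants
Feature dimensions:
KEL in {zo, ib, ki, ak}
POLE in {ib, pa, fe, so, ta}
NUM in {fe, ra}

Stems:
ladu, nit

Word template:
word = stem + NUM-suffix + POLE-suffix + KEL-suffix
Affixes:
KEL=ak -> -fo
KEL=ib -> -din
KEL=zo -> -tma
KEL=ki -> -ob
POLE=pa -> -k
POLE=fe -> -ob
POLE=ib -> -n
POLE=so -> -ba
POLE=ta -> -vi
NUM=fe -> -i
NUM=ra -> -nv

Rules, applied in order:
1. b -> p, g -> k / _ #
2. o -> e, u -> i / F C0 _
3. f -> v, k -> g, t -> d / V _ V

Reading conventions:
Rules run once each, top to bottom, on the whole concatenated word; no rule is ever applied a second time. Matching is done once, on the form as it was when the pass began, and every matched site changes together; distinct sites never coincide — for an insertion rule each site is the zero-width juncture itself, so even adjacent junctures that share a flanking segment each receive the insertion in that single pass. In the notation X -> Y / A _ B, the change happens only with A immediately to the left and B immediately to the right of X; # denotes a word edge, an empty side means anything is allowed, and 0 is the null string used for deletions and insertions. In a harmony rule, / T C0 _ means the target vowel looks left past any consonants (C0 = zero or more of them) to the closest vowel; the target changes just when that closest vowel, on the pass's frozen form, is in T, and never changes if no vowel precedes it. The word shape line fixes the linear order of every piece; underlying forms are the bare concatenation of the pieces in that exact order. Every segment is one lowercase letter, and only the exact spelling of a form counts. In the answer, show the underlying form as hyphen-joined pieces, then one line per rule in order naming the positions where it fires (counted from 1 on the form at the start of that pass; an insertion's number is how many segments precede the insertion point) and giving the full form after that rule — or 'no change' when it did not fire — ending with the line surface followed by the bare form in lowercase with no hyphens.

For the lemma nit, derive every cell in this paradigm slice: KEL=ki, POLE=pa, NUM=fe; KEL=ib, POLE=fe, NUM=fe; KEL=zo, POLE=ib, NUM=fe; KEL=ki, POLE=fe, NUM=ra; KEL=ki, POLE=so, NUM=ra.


cell KEL=ki, POLE=pa, NUM=fe:
underlying: nit-i-k-ob
1. b -> p, g -> k / _ #: fires at position(s) 7: nitikop
2. o -> e, u -> i / F C0 _: fires at position(s) 6: nitikep
3. f -> v, k -> g, t -> d / V _ V: fires at position(s) 3, 5: nidigep
surface: nidigep

cell KEL=ib, POLE=fe, NUM=fe:
underlying: nit-i-ob-din
1. b -> p, g -> k / _ #: no change
2. o -> e, u -> i / F C0 _: fires at position(s) 5: nitiebdin
3. f -> v, k -> g, t -> d / V _ V: fires at position(s) 3: nidiebdin
surface: nidiebdin

cell KEL=zo, POLE=ib, NUM=fe:
underlying: nit-i-n-tma
1. b -> p, g -> k / _ #: no change
2. o -> e, u -> i / F C0 _: no change
3. f -> v, k -> g, t -> d / V _ V: fires at position(s) 3: nidintma
surface: nidintma

cell KEL=ki, POLE=fe, NUM=ra:
underlying: nit-nv-ob-ob
1. b -> p, g -> k / _ #: fires at position(s) 9: nitnvobop
2. o -> e, u -> i / F C0 _: fires at position(s) 6: nitnvebop
3. f -> v, k -> g, t -> d / V _ V: no change
surface: nitnvebop

cell KEL=ki, POLE=so, NUM=ra:
underlying: nit-nv-ba-ob
1. b -> p, g -> k / _ #: fires at position(s) 9: nitnvbaop
2. o -> e, u -> i / F C0 _: no change
3. f -> v, k -> g, t -> d / V _ V: no change
surface: nitnvbaop


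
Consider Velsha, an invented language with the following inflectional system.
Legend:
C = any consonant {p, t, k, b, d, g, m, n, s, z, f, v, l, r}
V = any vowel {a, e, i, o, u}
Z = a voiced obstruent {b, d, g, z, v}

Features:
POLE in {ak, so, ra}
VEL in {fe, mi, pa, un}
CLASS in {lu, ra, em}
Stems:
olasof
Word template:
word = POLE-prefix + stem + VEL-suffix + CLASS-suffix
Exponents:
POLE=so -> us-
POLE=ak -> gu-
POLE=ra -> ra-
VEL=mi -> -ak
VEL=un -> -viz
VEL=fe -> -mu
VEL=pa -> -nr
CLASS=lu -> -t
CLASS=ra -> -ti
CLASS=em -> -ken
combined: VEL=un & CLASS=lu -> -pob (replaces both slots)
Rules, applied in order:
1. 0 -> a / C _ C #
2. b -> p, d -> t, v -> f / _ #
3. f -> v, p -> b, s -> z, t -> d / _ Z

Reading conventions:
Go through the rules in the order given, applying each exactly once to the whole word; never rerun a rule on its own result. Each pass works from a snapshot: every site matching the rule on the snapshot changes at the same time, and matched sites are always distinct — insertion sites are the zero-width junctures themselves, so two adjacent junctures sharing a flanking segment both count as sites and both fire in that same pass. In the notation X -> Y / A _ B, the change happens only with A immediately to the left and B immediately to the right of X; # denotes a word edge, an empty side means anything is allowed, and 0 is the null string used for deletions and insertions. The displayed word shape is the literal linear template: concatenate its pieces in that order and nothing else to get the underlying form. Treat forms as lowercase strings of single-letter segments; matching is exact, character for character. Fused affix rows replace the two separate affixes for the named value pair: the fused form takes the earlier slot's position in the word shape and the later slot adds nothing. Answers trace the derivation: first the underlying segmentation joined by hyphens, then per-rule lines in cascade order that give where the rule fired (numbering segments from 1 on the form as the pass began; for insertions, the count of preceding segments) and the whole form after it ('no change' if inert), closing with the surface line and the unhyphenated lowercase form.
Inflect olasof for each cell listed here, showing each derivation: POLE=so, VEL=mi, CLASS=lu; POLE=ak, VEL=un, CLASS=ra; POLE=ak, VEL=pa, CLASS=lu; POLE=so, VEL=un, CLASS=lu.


cell POLE=so, VEL=mi, CLASS=lu:
underlying: us-olasof-ak-t
1. 0 -> a / C _ C #: inserts after position(s) 10: usolasofakat
2. b -> p, d -> t, v -> f / _ #: no change
3. f -> v, p -> b, s -> z, t -> d / _ Z: no change
surface: usolasofakat

cell POLE=ak, VEL=un, CLASS=ra:
underlying: gu-olasof-viz-ti
1. 0 -> a / C _ C #: no change
2. b -> p, d -> t, v -> f / _ #: no change
3. f -> v, p -> b, s -> z, t -> d / _ Z: fires at position(s) 8: guolasovvizti
surface: guolasovvizti

cell POLE=ak, VEL=pa, CLASS=lu:
underlying: gu-olasof-nr-t
1. 0 -> a / C _ C #: inserts after position(s) 10: guolasofnrat
2. b -> p, d -> t, v -> f / _ #: no change
3. f -> v, p -> b, s -> z, t -> d / _ Z: no change
surface: guolasofnrat

cell POLE=so, VEL=un, CLASS=lu:
underlying: us-olasof-pob
1. 0 -> a / C _ C #: no change
2. b -> p, d -> t, v -> f / _ #: fires at position(s) 11: usolasofpop
3. f -> v, p -> b, s -> z, t -> d / _ Z: no change
surface: usolasofpop


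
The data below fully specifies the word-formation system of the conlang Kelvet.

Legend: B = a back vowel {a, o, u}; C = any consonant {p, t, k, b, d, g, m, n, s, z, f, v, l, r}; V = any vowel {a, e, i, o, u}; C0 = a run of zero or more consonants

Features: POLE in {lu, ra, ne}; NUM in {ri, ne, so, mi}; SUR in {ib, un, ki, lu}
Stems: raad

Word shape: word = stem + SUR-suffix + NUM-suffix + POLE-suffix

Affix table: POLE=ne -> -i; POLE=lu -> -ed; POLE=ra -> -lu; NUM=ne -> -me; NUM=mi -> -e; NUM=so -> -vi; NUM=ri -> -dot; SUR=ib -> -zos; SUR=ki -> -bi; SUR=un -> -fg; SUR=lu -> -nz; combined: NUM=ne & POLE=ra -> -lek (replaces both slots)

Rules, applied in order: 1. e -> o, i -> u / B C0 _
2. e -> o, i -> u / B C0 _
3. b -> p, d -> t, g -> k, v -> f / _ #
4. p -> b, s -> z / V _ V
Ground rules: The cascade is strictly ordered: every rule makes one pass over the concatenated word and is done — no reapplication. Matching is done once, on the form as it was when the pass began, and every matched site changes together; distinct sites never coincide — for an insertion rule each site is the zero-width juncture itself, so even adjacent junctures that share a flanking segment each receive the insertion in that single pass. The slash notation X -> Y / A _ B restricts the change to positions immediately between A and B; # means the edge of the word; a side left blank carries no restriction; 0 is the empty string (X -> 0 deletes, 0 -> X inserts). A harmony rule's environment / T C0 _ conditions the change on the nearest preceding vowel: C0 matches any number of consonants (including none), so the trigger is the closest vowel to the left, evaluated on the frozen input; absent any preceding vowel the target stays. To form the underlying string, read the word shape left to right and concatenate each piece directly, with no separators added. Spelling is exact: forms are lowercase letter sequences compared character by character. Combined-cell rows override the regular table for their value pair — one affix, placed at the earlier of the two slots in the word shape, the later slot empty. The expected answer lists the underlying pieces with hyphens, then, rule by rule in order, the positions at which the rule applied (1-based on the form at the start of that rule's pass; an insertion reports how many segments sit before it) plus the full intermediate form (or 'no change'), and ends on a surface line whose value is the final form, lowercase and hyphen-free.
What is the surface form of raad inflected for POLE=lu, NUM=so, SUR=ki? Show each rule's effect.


underlying: raad-bi-vi-ed
1. e -> o, i -> u / B C0 _: fires at position(s) 6: raadbuvied
2. e -> o, i -> u / B C0 _: fires at position(s) 8: raadbuvued
3. b -> p, d -> t, g -> k, v -> f / _ #: fires at position(s) 10: raadbuvuet
4. p -> b, s -> z / V _ V: no change
surface: raadbuvuet


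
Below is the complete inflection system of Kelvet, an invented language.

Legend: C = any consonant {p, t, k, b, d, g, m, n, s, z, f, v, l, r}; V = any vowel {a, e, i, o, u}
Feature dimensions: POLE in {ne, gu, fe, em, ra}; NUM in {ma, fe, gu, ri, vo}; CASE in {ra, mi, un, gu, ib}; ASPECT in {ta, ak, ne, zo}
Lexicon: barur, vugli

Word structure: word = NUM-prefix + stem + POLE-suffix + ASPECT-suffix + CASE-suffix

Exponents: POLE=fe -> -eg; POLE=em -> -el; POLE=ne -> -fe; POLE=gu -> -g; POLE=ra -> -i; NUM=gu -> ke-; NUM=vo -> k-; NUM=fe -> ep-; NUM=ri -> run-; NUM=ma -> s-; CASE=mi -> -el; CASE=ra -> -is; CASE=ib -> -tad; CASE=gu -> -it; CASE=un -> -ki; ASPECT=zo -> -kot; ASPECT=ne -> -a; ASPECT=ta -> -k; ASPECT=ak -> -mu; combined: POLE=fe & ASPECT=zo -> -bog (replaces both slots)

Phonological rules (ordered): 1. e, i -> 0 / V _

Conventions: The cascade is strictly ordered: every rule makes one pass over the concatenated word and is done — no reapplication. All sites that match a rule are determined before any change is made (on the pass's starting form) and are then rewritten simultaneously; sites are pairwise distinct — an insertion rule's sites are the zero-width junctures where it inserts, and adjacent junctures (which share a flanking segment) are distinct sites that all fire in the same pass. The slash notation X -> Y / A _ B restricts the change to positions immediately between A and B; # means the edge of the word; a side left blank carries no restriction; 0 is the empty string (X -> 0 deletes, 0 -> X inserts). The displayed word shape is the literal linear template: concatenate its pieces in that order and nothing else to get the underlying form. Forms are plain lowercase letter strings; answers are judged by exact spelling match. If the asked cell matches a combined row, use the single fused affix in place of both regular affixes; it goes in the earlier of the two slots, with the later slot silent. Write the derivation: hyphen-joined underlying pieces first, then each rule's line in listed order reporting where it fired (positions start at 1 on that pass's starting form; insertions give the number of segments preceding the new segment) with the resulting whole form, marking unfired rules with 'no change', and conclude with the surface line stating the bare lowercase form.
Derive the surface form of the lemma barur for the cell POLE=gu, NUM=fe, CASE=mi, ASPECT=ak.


underlying: ep-barur-g-mu-el
1. e, i -> 0 / V _: fires at position(s) 11: epbarurgmul
surface: epbarurgmul


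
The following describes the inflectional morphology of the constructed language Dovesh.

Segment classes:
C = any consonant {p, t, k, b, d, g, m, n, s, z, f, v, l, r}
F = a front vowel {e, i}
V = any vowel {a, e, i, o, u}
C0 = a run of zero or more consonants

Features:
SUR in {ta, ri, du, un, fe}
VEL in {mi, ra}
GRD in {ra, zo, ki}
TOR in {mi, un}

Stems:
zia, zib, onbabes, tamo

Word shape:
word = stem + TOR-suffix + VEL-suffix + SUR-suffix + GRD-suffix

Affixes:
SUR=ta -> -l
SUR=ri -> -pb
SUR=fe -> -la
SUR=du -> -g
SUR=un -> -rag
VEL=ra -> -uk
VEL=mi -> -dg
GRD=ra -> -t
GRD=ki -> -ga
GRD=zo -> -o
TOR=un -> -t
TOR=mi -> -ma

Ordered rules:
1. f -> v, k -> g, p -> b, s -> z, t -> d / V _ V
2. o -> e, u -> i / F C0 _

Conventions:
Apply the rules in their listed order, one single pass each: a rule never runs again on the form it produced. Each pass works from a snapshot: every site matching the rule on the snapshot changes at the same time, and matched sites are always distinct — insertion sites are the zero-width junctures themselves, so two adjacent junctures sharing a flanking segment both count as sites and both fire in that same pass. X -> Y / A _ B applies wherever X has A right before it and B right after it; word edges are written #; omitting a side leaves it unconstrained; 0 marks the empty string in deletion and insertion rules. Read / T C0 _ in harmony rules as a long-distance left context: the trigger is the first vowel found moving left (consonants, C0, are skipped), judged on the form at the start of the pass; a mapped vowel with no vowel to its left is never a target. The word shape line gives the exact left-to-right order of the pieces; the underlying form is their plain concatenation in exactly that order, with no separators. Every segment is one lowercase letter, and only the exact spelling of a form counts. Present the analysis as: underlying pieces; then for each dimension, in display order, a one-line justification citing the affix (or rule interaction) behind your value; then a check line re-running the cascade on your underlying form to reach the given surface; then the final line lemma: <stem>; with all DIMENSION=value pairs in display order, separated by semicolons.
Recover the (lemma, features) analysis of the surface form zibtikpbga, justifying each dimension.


underlying: zib-t-uk-pb-ga
SUR=ri - signalled by the affix -pb
VEL=ra - signalled by the affix -uk
GRD=ki - signalled by the affix -ga
TOR=un - signalled by the affix -t
check: zibtukpbga -> zibtukpbga -> zibtikpbga
lemma: zib; SUR=ri; VEL=ra; GRD=ki; TOR=un


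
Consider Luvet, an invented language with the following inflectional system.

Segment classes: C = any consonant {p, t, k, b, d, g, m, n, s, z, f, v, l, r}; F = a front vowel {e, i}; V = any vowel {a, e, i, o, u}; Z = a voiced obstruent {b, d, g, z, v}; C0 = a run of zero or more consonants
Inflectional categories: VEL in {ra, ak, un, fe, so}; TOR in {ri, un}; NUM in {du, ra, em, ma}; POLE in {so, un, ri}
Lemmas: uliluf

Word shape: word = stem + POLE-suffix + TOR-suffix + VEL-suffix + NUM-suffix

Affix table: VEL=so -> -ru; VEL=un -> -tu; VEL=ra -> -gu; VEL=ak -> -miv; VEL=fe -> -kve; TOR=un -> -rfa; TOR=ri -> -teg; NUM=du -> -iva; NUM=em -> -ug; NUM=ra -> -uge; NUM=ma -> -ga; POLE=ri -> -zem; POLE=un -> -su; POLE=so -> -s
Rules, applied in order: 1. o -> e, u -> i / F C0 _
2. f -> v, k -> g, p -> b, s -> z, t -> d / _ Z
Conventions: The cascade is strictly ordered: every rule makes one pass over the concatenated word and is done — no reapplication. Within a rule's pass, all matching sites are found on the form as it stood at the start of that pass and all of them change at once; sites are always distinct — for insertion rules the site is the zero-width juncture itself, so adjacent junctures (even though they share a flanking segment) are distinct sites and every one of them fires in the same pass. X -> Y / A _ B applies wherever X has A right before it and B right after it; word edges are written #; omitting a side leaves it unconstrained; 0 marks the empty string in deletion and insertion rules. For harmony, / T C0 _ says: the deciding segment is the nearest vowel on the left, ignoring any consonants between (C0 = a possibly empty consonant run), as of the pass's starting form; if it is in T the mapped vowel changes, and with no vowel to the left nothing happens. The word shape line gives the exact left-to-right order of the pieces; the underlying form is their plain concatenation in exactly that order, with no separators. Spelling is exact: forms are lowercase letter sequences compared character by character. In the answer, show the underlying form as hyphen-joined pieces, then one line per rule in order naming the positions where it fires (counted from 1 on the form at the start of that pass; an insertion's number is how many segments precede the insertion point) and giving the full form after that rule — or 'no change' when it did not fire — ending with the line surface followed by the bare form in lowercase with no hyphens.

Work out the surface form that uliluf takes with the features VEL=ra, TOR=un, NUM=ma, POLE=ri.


underlying: uliluf-zem-rfa-gu-ga
1. o -> e, u -> i / F C0 _: fires at position(s) 5: ulilifzemrfaguga
2. f -> v, k -> g, p -> b, s -> z, t -> d / _ Z: fires at position(s) 6: ulilivzemrfaguga
surface: ulilivzemrfaguga


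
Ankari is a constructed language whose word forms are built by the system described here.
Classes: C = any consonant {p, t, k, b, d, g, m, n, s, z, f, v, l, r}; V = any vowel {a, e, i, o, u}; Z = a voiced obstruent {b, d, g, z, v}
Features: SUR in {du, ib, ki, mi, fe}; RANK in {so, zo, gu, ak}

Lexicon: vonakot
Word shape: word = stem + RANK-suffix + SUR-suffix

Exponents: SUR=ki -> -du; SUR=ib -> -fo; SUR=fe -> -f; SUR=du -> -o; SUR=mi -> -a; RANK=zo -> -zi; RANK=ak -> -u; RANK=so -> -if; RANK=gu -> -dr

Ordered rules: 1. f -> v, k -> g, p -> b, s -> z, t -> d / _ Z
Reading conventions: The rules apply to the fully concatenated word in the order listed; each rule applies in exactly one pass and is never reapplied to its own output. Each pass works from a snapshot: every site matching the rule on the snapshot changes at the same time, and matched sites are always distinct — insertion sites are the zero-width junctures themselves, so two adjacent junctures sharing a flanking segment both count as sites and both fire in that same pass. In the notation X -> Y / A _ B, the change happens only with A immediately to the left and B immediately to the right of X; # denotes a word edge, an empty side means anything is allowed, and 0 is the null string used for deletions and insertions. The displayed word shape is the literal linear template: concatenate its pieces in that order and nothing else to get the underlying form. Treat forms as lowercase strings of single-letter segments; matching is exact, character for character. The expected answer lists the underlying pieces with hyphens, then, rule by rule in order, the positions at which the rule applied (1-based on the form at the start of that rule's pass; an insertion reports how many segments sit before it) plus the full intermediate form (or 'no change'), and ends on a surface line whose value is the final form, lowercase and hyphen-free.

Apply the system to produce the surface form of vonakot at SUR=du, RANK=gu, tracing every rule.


underlying: vonakot-dr-o
1. f -> v, k -> g, p -> b, s -> z, t -> d / _ Z: fires at position(s) 7: vonakoddro
surface: vonakoddro


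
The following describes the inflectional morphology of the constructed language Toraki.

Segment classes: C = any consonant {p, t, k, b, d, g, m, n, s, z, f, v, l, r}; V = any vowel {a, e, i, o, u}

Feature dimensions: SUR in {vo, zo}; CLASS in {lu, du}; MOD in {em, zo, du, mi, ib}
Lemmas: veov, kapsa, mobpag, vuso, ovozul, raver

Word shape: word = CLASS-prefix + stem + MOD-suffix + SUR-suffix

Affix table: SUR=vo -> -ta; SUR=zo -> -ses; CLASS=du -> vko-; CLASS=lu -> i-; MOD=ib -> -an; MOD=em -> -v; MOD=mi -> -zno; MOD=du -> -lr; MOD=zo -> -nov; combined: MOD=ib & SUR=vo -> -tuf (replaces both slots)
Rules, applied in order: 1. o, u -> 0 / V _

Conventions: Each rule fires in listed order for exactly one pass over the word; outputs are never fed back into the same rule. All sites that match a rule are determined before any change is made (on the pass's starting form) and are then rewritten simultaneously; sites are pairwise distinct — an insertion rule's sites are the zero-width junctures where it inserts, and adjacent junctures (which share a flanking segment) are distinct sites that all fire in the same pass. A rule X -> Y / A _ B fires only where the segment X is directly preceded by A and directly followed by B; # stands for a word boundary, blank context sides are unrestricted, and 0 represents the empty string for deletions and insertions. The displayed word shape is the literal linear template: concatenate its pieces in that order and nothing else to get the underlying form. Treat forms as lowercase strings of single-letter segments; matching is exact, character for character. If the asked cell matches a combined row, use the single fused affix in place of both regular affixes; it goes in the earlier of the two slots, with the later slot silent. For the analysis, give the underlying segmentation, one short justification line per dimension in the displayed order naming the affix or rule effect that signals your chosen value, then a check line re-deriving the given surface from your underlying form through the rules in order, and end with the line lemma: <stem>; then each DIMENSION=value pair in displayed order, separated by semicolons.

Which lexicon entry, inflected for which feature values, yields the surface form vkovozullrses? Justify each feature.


underlying: vko-ovozul-lr-ses
SUR=zo - signalled by the affix -ses
CLASS=du - signalled by the affix vko-
MOD=du - signalled by the affix -lr
check: vkoovozullrses -> vkovozullrses
lemma: ovozul; SUR=zo; CLASS=du; MOD=du


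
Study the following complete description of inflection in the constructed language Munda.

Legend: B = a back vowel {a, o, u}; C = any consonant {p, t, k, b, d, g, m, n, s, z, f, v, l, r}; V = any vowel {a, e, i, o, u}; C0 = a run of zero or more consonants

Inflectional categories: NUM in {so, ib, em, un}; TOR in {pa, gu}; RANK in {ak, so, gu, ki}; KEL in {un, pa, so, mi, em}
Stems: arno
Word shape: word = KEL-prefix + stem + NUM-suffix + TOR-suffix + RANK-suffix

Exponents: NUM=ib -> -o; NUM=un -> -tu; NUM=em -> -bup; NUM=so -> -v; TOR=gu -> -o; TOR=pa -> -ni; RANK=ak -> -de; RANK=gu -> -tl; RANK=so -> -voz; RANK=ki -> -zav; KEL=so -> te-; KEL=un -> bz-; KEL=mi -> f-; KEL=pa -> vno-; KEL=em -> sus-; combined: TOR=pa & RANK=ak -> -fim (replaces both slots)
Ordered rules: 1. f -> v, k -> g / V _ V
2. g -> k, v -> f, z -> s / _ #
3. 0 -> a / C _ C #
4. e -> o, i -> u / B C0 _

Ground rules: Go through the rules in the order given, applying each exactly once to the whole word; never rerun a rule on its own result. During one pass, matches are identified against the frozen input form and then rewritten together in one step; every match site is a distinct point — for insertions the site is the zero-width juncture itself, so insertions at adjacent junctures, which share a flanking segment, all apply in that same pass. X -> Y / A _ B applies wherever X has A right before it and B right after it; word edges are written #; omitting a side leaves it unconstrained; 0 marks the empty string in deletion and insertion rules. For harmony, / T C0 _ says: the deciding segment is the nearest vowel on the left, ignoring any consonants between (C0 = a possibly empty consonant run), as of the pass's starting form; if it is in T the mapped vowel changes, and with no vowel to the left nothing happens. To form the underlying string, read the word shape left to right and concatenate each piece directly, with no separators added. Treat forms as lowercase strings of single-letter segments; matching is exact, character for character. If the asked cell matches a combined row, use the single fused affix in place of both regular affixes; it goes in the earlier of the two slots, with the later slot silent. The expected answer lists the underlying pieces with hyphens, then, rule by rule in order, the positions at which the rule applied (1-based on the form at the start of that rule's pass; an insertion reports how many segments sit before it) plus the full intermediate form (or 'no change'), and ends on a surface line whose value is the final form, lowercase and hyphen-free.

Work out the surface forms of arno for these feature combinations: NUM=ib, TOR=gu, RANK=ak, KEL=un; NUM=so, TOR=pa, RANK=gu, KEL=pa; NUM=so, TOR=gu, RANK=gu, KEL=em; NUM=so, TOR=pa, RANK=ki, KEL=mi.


cell NUM=ib, TOR=gu, RANK=ak, KEL=un:
underlying: bz-arno-o-o-de
1. f -> v, k -> g / V _ V: no change
2. g -> k, v -> f, z -> s / _ #: no change
3. 0 -> a / C _ C #: no change
4. e -> o, i -> u / B C0 _: fires at position(s) 10: bzarnooodo
surface: bzarnooodo

cell NUM=so, TOR=pa, RANK=gu, KEL=pa:
underlying: vno-arno-v-ni-tl
1. f -> v, k -> g / V _ V: no change
2. g -> k, v -> f, z -> s / _ #: no change
3. 0 -> a / C _ C #: inserts after position(s) 11: vnoarnovnital
4. e -> o, i -> u / B C0 _: fires at position(s) 10: vnoarnovnutal
surface: vnoarnovnutal

cell NUM=so, TOR=gu, RANK=gu, KEL=em:
underlying: sus-arno-v-o-tl
1. f -> v, k -> g / V _ V: no change
2. g -> k, v -> f, z -> s / _ #: no change
3. 0 -> a / C _ C #: inserts after position(s) 10: susarnovotal
4. e -> o, i -> u / B C0 _: no change
surface: susarnovotal

cell NUM=so, TOR=pa, RANK=ki, KEL=mi:
underlying: f-arno-v-ni-zav
1. f -> v, k -> g / V _ V: no change
2. g -> k, v -> f, z -> s / _ #: fires at position(s) 11: farnovnizaf
3. 0 -> a / C _ C #: no change
4. e -> o, i -> u / B C0 _: fires at position(s) 8: farnovnuzaf
surface: farnovnuzaf


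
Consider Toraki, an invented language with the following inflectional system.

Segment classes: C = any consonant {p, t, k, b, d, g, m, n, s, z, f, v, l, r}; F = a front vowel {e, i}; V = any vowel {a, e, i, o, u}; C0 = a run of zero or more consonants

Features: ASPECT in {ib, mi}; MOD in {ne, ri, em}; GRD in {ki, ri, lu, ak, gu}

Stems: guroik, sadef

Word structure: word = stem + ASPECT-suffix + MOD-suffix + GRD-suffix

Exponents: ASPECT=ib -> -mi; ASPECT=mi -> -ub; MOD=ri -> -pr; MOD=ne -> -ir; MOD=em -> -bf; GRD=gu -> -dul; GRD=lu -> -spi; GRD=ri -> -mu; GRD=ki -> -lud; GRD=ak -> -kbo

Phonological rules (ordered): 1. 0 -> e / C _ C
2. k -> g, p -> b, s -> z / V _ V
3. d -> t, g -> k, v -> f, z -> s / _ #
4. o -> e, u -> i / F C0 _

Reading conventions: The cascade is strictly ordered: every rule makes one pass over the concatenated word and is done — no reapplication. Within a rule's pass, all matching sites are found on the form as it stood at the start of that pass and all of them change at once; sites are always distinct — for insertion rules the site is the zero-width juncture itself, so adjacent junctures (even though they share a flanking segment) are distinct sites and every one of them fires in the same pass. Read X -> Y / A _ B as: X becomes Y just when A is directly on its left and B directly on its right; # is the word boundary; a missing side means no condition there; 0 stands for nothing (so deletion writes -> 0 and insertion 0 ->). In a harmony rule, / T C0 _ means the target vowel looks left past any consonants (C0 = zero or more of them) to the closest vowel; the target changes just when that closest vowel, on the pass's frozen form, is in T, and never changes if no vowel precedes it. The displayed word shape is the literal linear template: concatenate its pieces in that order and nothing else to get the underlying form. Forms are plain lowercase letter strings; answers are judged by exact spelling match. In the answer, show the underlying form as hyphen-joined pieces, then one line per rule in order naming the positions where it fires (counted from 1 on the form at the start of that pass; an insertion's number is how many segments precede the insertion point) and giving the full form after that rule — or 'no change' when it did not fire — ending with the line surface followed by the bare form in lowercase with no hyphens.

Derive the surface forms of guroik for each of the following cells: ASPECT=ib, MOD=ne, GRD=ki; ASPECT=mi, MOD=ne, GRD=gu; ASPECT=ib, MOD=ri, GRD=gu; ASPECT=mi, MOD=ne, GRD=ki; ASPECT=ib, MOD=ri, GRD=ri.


cell ASPECT=ib, MOD=ne, GRD=ki:
underlying: guroik-mi-ir-lud
1. 0 -> e / C _ C: inserts after position(s) 6, 10: guroikemiirelud
2. k -> g, p -> b, s -> z / V _ V: fires at position(s) 6: guroigemiirelud
3. d -> t, g -> k, v -> f, z -> s / _ #: fires at position(s) 15: guroigemiirelut
4. o -> e, u -> i / F C0 _: fires at position(s) 14: guroigemiirelit
surface: guroigemiirelit

cell ASPECT=mi, MOD=ne, GRD=gu:
underlying: guroik-ub-ir-dul
1. 0 -> e / C _ C: inserts after position(s) 10: guroikubiredul
2. k -> g, p -> b, s -> z / V _ V: fires at position(s) 6: guroigubiredul
3. d -> t, g -> k, v -> f, z -> s / _ #: no change
4. o -> e, u -> i / F C0 _: fires at position(s) 7, 13: guroigibiredil
surface: guroigibiredil

cell ASPECT=ib, MOD=ri, GRD=gu:
underlying: guroik-mi-pr-dul
1. 0 -> e / C _ C: inserts after position(s) 6, 9, 10: guroikemiperedul
2. k -> g, p -> b, s -> z / V _ V: fires at position(s) 6, 10: guroigemiberedul
3. d -> t, g -> k, v -> f, z -> s / _ #: no change
4. o -> e, u -> i / F C0 _: fires at position(s) 15: guroigemiberedil
surface: guroigemiberedil

cell ASPECT=mi, MOD=ne, GRD=ki:
underlying: guroik-ub-ir-lud
1. 0 -> e / C _ C: inserts after position(s) 10: guroikubirelud
2. k -> g, p -> b, s -> z / V _ V: fires at position(s) 6: guroigubirelud
3. d -> t, g -> k, v -> f, z -> s / _ #: fires at position(s) 14: guroigubirelut
4. o -> e, u -> i / F C0 _: fires at position(s) 7, 13: guroigibirelit
surface: guroigibirelit

cell ASPECT=ib, MOD=ri, GRD=ri:
underlying: guroik-mi-pr-mu
1. 0 -> e / C _ C: inserts after position(s) 6, 9, 10: guroikemiperemu
2. k -> g, p -> b, s -> z / V _ V: fires at position(s) 6, 10: guroigemiberemu
3. d -> t, g -> k, v -> f, z -> s / _ #: no change
4. o -> e, u -> i / F C0 _: fires at position(s) 15: guroigemiberemi
surface: guroigemiberemi
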